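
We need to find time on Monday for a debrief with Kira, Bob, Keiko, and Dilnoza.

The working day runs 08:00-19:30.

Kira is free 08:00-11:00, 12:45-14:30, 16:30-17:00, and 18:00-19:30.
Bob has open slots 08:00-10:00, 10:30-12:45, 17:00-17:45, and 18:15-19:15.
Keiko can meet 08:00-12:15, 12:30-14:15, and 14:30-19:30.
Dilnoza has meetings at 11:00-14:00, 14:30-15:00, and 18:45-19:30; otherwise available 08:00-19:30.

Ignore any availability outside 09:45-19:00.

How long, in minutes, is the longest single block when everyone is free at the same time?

30 minutes

Dilnoza free within 08:00–19:30: 08:00–11:00, 14:00–14:30, 15:00–18:45.
Kira ∩ Bob: 08:00–10:00, 10:30–11:00, 18:15–19:15.
Kira ∩ Bob ∩ Keiko: 08:00–10:00, 10:30–11:00, 18:15–19:15.
Kira ∩ Bob ∩ Keiko ∩ Dilnoza: 08:00–10:00, 10:30–11:00, 18:15–18:45.
Restricted to 09:45–19:00: 09:45–10:00, 10:30–11:00, 18:15–18:45.
Common window lengths: 15, 30, 30 min; longest is 30.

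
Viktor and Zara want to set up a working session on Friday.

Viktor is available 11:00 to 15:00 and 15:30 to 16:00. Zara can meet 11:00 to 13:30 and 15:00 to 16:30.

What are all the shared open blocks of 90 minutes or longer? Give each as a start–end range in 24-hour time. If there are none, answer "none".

Viktor ∩ Zara: 11:00–13:30, 15:30–16:00.
Windows ≥ 90 min: 11:00–13:30.

11:00–13:30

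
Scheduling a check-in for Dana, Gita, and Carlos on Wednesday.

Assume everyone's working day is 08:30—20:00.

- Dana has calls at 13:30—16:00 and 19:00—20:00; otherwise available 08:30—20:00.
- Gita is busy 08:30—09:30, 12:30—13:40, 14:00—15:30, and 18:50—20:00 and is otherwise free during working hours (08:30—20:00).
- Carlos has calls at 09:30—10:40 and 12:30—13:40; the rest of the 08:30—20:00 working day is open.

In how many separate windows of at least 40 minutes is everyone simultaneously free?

2

Dana free within 08:30–20:00: 08:30–13:30, 16:00–19:00.
Gita free within 08:30–20:00: 09:30–12:30, 13:40–14:00, 15:30–18:50.
Carlos free within 08:30–20:00: 08:30–09:30, 10:40–12:30, 13:40–20:00.
Dana ∩ Gita: 09:30–12:30, 16:00–18:50.
Dana ∩ Gita ∩ Carlos: 10:40–12:30, 16:00–18:50.
Windows ≥ 40 min: 10:40–12:30, 16:00–18:50.
That's 2 windows.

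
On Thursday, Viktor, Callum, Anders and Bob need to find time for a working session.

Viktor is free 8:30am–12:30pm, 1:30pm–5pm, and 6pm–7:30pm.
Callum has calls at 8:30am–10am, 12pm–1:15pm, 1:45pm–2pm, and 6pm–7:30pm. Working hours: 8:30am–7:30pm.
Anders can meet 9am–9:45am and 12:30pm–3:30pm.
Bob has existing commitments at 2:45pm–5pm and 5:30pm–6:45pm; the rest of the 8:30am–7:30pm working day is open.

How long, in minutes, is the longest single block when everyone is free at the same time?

45 minutes

Callum free within 08:30–19:30: 10:00–12:00, 13:15–13:45, 14:00–18:00.
Bob free within 08:30–19:30: 08:30–14:45, 17:00–17:30, 18:45–19:30.
Viktor ∩ Callum: 10:00–12:00, 13:30–13:45, 14:00–17:00.
Viktor ∩ Callum ∩ Anders: 13:30–13:45, 14:00–15:30.
Viktor ∩ Callum ∩ Anders ∩ Bob: 13:30–13:45, 14:00–14:45.
Common window lengths: 15, 45 min; longest is 45.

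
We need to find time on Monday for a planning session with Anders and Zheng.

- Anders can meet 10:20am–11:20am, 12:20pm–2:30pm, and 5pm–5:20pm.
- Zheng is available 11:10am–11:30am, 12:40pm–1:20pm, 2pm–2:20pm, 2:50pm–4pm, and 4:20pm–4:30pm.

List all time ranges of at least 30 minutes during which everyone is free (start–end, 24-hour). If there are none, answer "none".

12:40–13:20

Anders ∩ Zheng: 11:10–11:20, 12:40–13:20, 14:00–14:20.
Windows ≥ 30 min: 12:40–13:20.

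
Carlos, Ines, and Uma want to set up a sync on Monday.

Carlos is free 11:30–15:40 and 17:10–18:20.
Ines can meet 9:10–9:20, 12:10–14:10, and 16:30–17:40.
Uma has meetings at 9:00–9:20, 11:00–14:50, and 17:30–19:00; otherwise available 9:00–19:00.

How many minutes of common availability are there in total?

Uma free within 09:00–19:00: 09:20–11:00, 14:50–17:30.
Carlos ∩ Ines: 12:10–14:10, 17:10–17:40.
Carlos ∩ Ines ∩ Uma: 17:10–17:30.
Total common minutes: 20.

20 minutes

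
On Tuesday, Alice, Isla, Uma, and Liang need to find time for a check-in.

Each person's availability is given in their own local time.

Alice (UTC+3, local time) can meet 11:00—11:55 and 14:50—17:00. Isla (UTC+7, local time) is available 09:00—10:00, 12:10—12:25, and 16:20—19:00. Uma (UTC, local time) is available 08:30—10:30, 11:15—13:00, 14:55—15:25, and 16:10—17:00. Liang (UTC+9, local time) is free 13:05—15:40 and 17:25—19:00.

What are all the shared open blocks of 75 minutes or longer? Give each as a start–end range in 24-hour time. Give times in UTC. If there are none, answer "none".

Alice → UTC: 08:00–08:55, 11:50–14:00.
Isla → UTC: 02:00–03:00, 05:10–05:25, 09:20–12:00.
Uma → UTC: 08:30–10:30, 11:15–13:00, 14:55–15:25, 16:10–17:00.
Liang → UTC: 04:05–06:40, 08:25–10:00.
Alice ∩ Isla: 11:50–12:00.
Alice ∩ Isla ∩ Uma: 11:50–12:00.
Alice ∩ Isla ∩ Uma ∩ Liang: (none).
Windows ≥ 75 min: (none).

none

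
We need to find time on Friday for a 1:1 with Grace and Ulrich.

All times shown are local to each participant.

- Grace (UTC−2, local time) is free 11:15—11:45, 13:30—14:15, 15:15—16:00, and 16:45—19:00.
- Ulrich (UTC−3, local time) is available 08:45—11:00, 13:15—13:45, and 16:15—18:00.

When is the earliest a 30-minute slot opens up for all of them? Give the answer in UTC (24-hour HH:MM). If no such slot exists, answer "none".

13:15

Grace → UTC: 13:15–13:45, 15:30–16:15, 17:15–18:00, 18:45–21:00.
Ulrich → UTC: 11:45–14:00, 16:15–16:45, 19:15–21:00.
Grace ∩ Ulrich: 13:15–13:45, 19:15–21:00.
Windows ≥ 30 min: 13:15–13:45, 19:15–21:00.
Earliest such window starts at 13:15.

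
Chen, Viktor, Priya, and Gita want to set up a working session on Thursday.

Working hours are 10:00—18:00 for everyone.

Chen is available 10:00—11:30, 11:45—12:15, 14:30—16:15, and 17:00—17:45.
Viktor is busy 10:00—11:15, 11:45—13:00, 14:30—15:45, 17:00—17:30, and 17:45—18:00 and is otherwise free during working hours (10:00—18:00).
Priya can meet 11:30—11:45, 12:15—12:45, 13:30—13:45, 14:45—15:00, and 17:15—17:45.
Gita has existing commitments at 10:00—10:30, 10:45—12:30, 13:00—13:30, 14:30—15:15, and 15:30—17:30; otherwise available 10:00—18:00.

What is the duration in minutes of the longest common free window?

Viktor free within 10:00–18:00: 11:15–11:45, 13:00–14:30, 15:45–17:00, 17:30–17:45.
Gita free within 10:00–18:00: 10:30–10:45, 12:30–13:00, 13:30–14:30, 15:15–15:30, 17:30–18:00.
Chen ∩ Viktor: 11:15–11:30, 15:45–16:15, 17:30–17:45.
Chen ∩ Viktor ∩ Priya: 17:30–17:45.
Chen ∩ Viktor ∩ Priya ∩ Gita: 17:30–17:45.
Single common window of 15 minutes.

15 minutes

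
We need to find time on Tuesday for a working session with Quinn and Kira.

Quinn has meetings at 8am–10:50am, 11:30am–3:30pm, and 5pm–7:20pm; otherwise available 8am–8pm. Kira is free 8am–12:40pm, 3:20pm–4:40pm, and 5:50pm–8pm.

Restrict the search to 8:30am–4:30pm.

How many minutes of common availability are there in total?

100 minutes

Quinn free within 08:00–20:00: 10:50–11:30, 15:30–17:00, 19:20–20:00.
Quinn ∩ Kira: 10:50–11:30, 15:30–16:40, 19:20–20:00.
Restricted to 08:30–16:30: 10:50–11:30, 15:30–16:30.
Total common minutes: 40 + 60 = 100.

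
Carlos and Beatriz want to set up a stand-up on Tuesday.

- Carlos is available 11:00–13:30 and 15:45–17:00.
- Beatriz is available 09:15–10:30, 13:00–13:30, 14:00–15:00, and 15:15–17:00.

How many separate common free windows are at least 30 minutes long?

Carlos ∩ Beatriz: 13:00–13:30, 15:45–17:00.
Windows ≥ 30 min: 13:00–13:30, 15:45–17:00.
That's 2 windows.

2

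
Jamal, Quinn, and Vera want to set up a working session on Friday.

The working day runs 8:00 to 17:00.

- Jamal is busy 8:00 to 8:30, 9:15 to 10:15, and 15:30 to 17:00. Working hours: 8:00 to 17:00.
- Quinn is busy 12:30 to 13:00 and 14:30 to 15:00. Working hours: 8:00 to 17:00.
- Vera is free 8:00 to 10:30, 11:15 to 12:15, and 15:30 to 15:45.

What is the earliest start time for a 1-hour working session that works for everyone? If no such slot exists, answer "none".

Jamal free within 08:00–17:00: 08:30–09:15, 10:15–15:30.
Quinn free within 08:00–17:00: 08:00–12:30, 13:00–14:30, 15:00–17:00.
Jamal ∩ Quinn: 08:30–09:15, 10:15–12:30, 13:00–14:30, 15:00–15:30.
Jamal ∩ Quinn ∩ Vera: 08:30–09:15, 10:15–10:30, 11:15–12:15.
Windows ≥ 60 min: 11:15–12:15.
Earliest such window starts at 11:15.

11:15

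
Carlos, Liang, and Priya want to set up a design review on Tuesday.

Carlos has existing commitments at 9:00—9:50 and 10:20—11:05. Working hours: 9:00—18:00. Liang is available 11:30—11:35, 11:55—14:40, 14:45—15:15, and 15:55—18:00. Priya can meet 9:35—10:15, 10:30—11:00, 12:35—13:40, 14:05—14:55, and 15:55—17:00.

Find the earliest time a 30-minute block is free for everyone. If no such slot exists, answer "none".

Carlos free within 09:00–18:00: 09:50–10:20, 11:05–18:00.
Carlos ∩ Liang: 11:30–11:35, 11:55–14:40, 14:45–15:15, 15:55–18:00.
Carlos ∩ Liang ∩ Priya: 12:35–13:40, 14:05–14:40, 14:45–14:55, 15:55–17:00.
Windows ≥ 30 min: 12:35–13:40, 14:05–14:40, 15:55–17:00.
Earliest such window starts at 12:35.

12:35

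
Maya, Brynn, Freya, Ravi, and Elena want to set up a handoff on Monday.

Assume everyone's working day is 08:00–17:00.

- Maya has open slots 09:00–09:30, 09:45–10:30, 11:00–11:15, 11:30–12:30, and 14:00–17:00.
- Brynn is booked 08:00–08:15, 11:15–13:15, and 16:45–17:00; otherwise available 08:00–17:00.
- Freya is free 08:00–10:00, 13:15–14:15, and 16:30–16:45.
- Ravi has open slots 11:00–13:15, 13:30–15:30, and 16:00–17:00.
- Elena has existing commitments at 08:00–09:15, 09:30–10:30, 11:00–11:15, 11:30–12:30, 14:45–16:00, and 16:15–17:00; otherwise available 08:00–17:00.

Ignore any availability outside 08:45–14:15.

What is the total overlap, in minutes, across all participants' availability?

15 minutes

Brynn free within 08:00–17:00: 08:15–11:15, 13:15–16:45.
Elena free within 08:00–17:00: 09:15–09:30, 10:30–11:00, 11:15–11:30, 12:30–14:45, 16:00–16:15.
Maya ∩ Brynn: 09:00–09:30, 09:45–10:30, 11:00–11:15, 14:00–16:45.
Maya ∩ Brynn ∩ Freya: 09:00–09:30, 09:45–10:00, 14:00–14:15, 16:30–16:45.
Maya ∩ Brynn ∩ Freya ∩ Ravi: 14:00–14:15, 16:30–16:45.
Maya ∩ Brynn ∩ Freya ∩ Ravi ∩ Elena: 14:00–14:15.
Restricted to 08:45–14:15: 14:00–14:15.
Total common minutes: 15.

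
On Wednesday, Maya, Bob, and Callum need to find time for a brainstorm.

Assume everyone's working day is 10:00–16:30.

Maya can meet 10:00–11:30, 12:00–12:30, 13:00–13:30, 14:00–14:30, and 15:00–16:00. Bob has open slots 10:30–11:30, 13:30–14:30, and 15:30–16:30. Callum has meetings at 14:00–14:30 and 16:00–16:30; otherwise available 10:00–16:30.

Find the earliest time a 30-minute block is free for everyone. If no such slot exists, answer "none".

10:30

Callum free within 10:00–16:30: 10:00–14:00, 14:30–16:00.
Maya ∩ Bob: 10:30–11:30, 14:00–14:30, 15:30–16:00.
Maya ∩ Bob ∩ Callum: 10:30–11:30, 15:30–16:00.
Windows ≥ 30 min: 10:30–11:30, 15:30–16:00.
Earliest such window starts at 10:30.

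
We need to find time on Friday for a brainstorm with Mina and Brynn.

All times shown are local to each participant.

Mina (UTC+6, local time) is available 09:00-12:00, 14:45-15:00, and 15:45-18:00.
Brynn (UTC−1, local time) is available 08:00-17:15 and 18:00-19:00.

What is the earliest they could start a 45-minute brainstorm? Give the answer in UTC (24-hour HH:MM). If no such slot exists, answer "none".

Mina → UTC: 03:00–06:00, 08:45–09:00, 09:45–12:00.
Brynn → UTC: 09:00–18:15, 19:00–20:00.
Mina ∩ Brynn: 09:45–12:00.
Windows ≥ 45 min: 09:45–12:00.
Earliest such window starts at 09:45.

09:45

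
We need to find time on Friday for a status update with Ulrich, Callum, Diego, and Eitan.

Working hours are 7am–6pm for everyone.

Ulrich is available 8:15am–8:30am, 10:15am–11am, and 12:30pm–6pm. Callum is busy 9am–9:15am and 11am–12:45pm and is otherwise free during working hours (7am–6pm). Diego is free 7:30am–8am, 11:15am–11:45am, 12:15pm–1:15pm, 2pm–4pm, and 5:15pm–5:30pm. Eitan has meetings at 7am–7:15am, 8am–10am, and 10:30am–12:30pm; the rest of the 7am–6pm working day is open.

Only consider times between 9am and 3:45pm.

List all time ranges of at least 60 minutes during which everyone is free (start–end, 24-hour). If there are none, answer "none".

Callum free within 07:00–18:00: 07:00–09:00, 09:15–11:00, 12:45–18:00.
Eitan free within 07:00–18:00: 07:15–08:00, 10:00–10:30, 12:30–18:00.
Ulrich ∩ Callum: 08:15–08:30, 10:15–11:00, 12:45–18:00.
Ulrich ∩ Callum ∩ Diego: 12:45–13:15, 14:00–16:00, 17:15–17:30.
Ulrich ∩ Callum ∩ Diego ∩ Eitan: 12:45–13:15, 14:00–16:00, 17:15–17:30.
Restricted to 09:00–15:45: 12:45–13:15, 14:00–15:45.
Windows ≥ 60 min: 14:00–15:45.

14:00–15:45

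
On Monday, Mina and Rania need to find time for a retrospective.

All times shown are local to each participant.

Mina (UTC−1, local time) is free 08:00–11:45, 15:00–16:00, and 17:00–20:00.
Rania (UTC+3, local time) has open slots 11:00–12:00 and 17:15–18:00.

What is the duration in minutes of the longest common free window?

0 minutes

Mina → UTC: 09:00–12:45, 16:00–17:00, 18:00–21:00.
Rania → UTC: 08:00–09:00, 14:15–15:00.
Mina ∩ Rania: (none).
No common window.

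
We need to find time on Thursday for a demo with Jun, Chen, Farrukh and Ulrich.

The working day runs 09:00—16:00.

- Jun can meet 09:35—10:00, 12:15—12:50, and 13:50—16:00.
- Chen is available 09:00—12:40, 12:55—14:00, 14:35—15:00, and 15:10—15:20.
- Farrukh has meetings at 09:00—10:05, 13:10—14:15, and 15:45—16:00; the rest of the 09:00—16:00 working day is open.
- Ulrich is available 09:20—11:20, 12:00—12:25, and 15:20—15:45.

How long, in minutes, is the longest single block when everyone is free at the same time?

10 minutes

Farrukh free within 09:00–16:00: 10:05–13:10, 14:15–15:45.
Jun ∩ Chen: 09:35–10:00, 12:15–12:40, 13:50–14:00, 14:35–15:00, 15:10–15:20.
Jun ∩ Chen ∩ Farrukh: 12:15–12:40, 14:35–15:00, 15:10–15:20.
Jun ∩ Chen ∩ Farrukh ∩ Ulrich: 12:15–12:25.
Single common window of 10 minutes.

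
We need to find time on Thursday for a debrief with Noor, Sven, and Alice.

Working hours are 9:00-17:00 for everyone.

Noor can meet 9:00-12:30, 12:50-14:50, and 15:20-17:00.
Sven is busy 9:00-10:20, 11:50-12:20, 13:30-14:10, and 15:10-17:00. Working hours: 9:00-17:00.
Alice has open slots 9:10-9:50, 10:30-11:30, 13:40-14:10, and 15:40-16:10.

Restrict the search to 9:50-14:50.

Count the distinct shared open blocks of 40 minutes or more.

Sven free within 09:00–17:00: 10:20–11:50, 12:20–13:30, 14:10–15:10.
Noor ∩ Sven: 10:20–11:50, 12:20–12:30, 12:50–13:30, 14:10–14:50.
Noor ∩ Sven ∩ Alice: 10:30–11:30.
Restricted to 09:50–14:50: 10:30–11:30.
Windows ≥ 40 min: 10:30–11:30.
That's 1 window.

1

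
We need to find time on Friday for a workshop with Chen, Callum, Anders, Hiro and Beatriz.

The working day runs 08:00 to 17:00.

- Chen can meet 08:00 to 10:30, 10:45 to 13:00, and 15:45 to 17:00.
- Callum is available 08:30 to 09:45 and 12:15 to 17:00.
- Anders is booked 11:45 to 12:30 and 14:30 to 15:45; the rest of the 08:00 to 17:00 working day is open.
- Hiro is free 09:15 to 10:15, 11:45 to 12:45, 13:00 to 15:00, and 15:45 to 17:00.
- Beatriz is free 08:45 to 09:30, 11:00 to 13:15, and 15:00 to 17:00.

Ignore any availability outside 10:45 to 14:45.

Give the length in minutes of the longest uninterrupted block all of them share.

Anders free within 08:00–17:00: 08:00–11:45, 12:30–14:30, 15:45–17:00.
Chen ∩ Callum: 08:30–09:45, 12:15–13:00, 15:45–17:00.
Chen ∩ Callum ∩ Anders: 08:30–09:45, 12:30–13:00, 15:45–17:00.
Chen ∩ Callum ∩ Anders ∩ Hiro: 09:15–09:45, 12:30–12:45, 15:45–17:00.
Chen ∩ Callum ∩ Anders ∩ Hiro ∩ Beatriz: 09:15–09:30, 12:30–12:45, 15:45–17:00.
Restricted to 10:45–14:45: 12:30–12:45.
Single common window of 15 minutes.

15 minutes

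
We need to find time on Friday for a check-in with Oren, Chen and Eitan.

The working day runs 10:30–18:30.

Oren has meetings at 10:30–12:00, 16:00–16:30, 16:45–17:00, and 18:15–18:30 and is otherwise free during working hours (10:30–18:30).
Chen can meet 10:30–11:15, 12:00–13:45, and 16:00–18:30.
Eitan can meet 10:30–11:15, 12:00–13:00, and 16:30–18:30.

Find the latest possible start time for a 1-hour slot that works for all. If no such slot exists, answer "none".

Oren free within 10:30–18:30: 12:00–16:00, 16:30–16:45, 17:00–18:15.
Oren ∩ Chen: 12:00–13:45, 16:30–16:45, 17:00–18:15.
Oren ∩ Chen ∩ Eitan: 12:00–13:00, 16:30–16:45, 17:00–18:15.
Windows ≥ 60 min: 12:00–13:00, 17:00–18:15.
Latest start in the last window 17:00–18:15 is 18:15 − 60 min = 17:15.

17:15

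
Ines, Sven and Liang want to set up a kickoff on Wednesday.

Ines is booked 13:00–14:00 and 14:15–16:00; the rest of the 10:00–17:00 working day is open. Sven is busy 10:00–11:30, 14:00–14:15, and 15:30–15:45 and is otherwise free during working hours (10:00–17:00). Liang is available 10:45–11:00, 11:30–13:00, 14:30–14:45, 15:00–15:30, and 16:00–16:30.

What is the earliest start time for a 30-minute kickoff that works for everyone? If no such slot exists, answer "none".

11:30

Ines free within 10:00–17:00: 10:00–13:00, 14:00–14:15, 16:00–17:00.
Sven free within 10:00–17:00: 11:30–14:00, 14:15–15:30, 15:45–17:00.
Ines ∩ Sven: 11:30–13:00, 16:00–17:00.
Ines ∩ Sven ∩ Liang: 11:30–13:00, 16:00–16:30.
Windows ≥ 30 min: 11:30–13:00, 16:00–16:30.
Earliest such window starts at 11:30.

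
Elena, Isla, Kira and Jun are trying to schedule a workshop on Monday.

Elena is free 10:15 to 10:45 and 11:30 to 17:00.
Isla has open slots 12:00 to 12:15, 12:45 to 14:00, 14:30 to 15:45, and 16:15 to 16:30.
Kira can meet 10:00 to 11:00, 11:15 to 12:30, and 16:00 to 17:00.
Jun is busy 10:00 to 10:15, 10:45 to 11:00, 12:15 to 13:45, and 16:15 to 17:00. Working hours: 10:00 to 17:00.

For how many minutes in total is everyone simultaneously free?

Jun free within 10:00–17:00: 10:15–10:45, 11:00–12:15, 13:45–16:15.
Elena ∩ Isla: 12:00–12:15, 12:45–14:00, 14:30–15:45, 16:15–16:30.
Elena ∩ Isla ∩ Kira: 12:00–12:15, 16:15–16:30.
Elena ∩ Isla ∩ Kira ∩ Jun: 12:00–12:15.
Total common minutes: 15.

15 minutes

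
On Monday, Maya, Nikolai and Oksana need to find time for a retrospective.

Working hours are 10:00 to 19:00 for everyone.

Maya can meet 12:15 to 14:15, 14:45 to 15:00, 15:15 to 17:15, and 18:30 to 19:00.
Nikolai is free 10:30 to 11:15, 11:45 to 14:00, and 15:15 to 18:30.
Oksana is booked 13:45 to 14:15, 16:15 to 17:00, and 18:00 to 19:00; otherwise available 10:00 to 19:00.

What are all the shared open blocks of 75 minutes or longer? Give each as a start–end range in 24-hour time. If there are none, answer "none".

Oksana free within 10:00–19:00: 10:00–13:45, 14:15–16:15, 17:00–18:00.
Maya ∩ Nikolai: 12:15–14:00, 15:15–17:15.
Maya ∩ Nikolai ∩ Oksana: 12:15–13:45, 15:15–16:15, 17:00–17:15.
Windows ≥ 75 min: 12:15–13:45.

12:15–13:45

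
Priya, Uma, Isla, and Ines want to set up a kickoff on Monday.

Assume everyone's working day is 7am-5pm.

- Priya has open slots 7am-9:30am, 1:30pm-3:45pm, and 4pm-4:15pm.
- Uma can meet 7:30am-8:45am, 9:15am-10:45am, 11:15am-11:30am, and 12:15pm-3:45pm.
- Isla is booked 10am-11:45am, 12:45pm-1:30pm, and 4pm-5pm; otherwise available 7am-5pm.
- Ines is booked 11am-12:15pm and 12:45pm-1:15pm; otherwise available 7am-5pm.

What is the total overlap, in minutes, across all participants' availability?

Isla free within 07:00–17:00: 07:00–10:00, 11:45–12:45, 13:30–16:00.
Ines free within 07:00–17:00: 07:00–11:00, 12:15–12:45, 13:15–17:00.
Priya ∩ Uma: 07:30–08:45, 09:15–09:30, 13:30–15:45.
Priya ∩ Uma ∩ Isla: 07:30–08:45, 09:15–09:30, 13:30–15:45.
Priya ∩ Uma ∩ Isla ∩ Ines: 07:30–08:45, 09:15–09:30, 13:30–15:45.
Total common minutes: 75 + 15 + 135 = 225.

225 minutes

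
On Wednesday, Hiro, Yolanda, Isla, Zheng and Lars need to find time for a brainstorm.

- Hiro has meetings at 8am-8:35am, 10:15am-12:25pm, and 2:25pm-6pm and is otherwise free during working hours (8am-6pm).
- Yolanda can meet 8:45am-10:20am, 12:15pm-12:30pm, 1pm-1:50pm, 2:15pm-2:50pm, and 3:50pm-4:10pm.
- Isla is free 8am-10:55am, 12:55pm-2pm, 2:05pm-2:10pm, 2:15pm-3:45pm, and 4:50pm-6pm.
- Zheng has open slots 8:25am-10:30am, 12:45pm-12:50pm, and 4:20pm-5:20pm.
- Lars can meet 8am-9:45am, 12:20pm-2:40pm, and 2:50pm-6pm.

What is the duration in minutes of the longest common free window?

Hiro free within 08:00–18:00: 08:35–10:15, 12:25–14:25.
Hiro ∩ Yolanda: 08:45–10:15, 12:25–12:30, 13:00–13:50, 14:15–14:25.
Hiro ∩ Yolanda ∩ Isla: 08:45–10:15, 13:00–13:50, 14:15–14:25.
Hiro ∩ Yolanda ∩ Isla ∩ Zheng: 08:45–10:15.
Hiro ∩ Yolanda ∩ Isla ∩ Zheng ∩ Lars: 08:45–09:45.
Single common window of 60 minutes.

60 minutes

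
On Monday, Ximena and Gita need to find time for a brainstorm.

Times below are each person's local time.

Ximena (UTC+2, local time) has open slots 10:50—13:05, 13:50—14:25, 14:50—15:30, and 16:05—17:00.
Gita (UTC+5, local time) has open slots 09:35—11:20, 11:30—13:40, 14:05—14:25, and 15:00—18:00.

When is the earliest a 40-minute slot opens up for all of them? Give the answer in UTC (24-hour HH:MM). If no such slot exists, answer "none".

Ximena → UTC: 08:50–11:05, 11:50–12:25, 12:50–13:30, 14:05–15:00.
Gita → UTC: 04:35–06:20, 06:30–08:40, 09:05–09:25, 10:00–13:00.
Ximena ∩ Gita: 09:05–09:25, 10:00–11:05, 11:50–12:25, 12:50–13:00.
Windows ≥ 40 min: 10:00–11:05.
Earliest such window starts at 10:00.

10:00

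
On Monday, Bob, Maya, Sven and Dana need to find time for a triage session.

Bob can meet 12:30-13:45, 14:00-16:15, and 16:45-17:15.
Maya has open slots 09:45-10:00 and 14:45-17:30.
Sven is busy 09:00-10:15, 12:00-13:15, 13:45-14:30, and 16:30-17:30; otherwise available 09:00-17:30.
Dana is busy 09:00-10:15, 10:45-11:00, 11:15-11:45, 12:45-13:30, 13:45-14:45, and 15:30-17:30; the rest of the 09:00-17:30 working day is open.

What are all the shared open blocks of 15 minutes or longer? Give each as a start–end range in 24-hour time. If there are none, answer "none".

14:45–15:30

Sven free within 09:00–17:30: 10:15–12:00, 13:15–13:45, 14:30–16:30.
Dana free within 09:00–17:30: 10:15–10:45, 11:00–11:15, 11:45–12:45, 13:30–13:45, 14:45–15:30.
Bob ∩ Maya: 14:45–16:15, 16:45–17:15.
Bob ∩ Maya ∩ Sven: 14:45–16:15.
Bob ∩ Maya ∩ Sven ∩ Dana: 14:45–15:30.
Windows ≥ 15 min: 14:45–15:30.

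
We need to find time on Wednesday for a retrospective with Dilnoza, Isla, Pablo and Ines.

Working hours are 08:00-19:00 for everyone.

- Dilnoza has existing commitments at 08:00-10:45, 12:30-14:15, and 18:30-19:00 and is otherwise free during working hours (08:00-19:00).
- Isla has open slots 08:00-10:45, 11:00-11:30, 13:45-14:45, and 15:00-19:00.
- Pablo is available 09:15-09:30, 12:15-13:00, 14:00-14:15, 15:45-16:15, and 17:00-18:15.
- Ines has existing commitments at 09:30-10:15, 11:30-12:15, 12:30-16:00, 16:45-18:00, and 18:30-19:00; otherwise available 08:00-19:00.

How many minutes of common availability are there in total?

30 minutes

Dilnoza free within 08:00–19:00: 10:45–12:30, 14:15–18:30.
Ines free within 08:00–19:00: 08:00–09:30, 10:15–11:30, 12:15–12:30, 16:00–16:45, 18:00–18:30.
Dilnoza ∩ Isla: 11:00–11:30, 14:15–14:45, 15:00–18:30.
Dilnoza ∩ Isla ∩ Pablo: 15:45–16:15, 17:00–18:15.
Dilnoza ∩ Isla ∩ Pablo ∩ Ines: 16:00–16:15, 18:00–18:15.
Total common minutes: 15 + 15 = 30.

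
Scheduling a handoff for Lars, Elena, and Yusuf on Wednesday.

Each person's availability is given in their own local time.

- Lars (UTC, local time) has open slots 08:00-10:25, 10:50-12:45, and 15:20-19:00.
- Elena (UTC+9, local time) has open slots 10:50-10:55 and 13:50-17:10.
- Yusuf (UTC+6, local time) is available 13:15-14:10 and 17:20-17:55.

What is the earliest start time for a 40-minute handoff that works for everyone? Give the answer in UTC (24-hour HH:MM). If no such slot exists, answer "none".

Lars → UTC: 08:00–10:25, 10:50–12:45, 15:20–19:00.
Elena → UTC: 01:50–01:55, 04:50–08:10.
Yusuf → UTC: 07:15–08:10, 11:20–11:55.
Lars ∩ Elena: 08:00–08:10.
Lars ∩ Elena ∩ Yusuf: 08:00–08:10.
Windows ≥ 40 min: (none).

none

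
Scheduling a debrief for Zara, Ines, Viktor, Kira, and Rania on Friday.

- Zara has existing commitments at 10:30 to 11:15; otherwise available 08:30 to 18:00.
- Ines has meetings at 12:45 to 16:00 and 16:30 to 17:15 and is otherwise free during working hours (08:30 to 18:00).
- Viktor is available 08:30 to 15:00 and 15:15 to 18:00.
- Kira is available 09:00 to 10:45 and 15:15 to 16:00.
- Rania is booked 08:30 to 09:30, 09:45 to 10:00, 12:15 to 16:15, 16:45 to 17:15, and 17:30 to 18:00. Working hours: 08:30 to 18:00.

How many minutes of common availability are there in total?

Zara free within 08:30–18:00: 08:30–10:30, 11:15–18:00.
Ines free within 08:30–18:00: 08:30–12:45, 16:00–16:30, 17:15–18:00.
Rania free within 08:30–18:00: 09:30–09:45, 10:00–12:15, 16:15–16:45, 17:15–17:30.
Zara ∩ Ines: 08:30–10:30, 11:15–12:45, 16:00–16:30, 17:15–18:00.
Zara ∩ Ines ∩ Viktor: 08:30–10:30, 11:15–12:45, 16:00–16:30, 17:15–18:00.
Zara ∩ Ines ∩ Viktor ∩ Kira: 09:00–10:30.
Zara ∩ Ines ∩ Viktor ∩ Kira ∩ Rania: 09:30–09:45, 10:00–10:30.
Total common minutes: 15 + 30 = 45.

45 minutes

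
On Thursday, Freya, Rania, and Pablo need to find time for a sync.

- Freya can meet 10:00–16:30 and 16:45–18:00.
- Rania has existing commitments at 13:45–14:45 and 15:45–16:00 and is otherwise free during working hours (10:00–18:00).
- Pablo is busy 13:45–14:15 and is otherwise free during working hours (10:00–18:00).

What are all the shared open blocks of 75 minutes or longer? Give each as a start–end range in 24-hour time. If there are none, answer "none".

Rania free within 10:00–18:00: 10:00–13:45, 14:45–15:45, 16:00–18:00.
Pablo free within 10:00–18:00: 10:00–13:45, 14:15–18:00.
Freya ∩ Rania: 10:00–13:45, 14:45–15:45, 16:00–16:30, 16:45–18:00.
Freya ∩ Rania ∩ Pablo: 10:00–13:45, 14:45–15:45, 16:00–16:30, 16:45–18:00.
Windows ≥ 75 min: 10:00–13:45, 16:45–18:00.

10:00–13:45, 16:45–18:00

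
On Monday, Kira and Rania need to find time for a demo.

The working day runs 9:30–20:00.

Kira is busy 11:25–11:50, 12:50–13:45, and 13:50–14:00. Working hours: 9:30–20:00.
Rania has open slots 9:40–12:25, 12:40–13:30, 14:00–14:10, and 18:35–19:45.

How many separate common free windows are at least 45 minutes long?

Kira free within 09:30–20:00: 09:30–11:25, 11:50–12:50, 13:45–13:50, 14:00–20:00.
Kira ∩ Rania: 09:40–11:25, 11:50–12:25, 12:40–12:50, 14:00–14:10, 18:35–19:45.
Windows ≥ 45 min: 09:40–11:25, 18:35–19:45.
That's 2 windows.

2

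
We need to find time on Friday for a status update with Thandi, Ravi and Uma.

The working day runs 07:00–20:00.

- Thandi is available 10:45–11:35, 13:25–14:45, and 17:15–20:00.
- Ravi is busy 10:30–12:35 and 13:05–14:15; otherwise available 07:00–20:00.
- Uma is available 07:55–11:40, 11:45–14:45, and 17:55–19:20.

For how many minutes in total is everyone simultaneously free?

Ravi free within 07:00–20:00: 07:00–10:30, 12:35–13:05, 14:15–20:00.
Thandi ∩ Ravi: 14:15–14:45, 17:15–20:00.
Thandi ∩ Ravi ∩ Uma: 14:15–14:45, 17:55–19:20.
Total common minutes: 30 + 85 = 115.

115 minutes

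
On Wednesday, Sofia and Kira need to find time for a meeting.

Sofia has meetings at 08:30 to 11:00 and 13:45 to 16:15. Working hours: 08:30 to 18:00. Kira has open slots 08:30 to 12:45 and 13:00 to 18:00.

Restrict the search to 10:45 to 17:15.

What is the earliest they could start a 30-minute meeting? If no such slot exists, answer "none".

Sofia free within 08:30–18:00: 11:00–13:45, 16:15–18:00.
Sofia ∩ Kira: 11:00–12:45, 13:00–13:45, 16:15–18:00.
Restricted to 10:45–17:15: 11:00–12:45, 13:00–13:45, 16:15–17:15.
Windows ≥ 30 min: 11:00–12:45, 13:00–13:45, 16:15–17:15.
Earliest such window starts at 11:00.

11:00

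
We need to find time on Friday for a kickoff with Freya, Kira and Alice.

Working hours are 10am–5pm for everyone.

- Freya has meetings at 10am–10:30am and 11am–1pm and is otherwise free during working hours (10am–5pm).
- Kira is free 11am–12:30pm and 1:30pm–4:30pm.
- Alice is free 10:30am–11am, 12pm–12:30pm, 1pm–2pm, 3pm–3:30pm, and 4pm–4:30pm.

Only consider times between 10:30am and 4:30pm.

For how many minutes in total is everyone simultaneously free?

90 minutes

Freya free within 10:00–17:00: 10:30–11:00, 13:00–17:00.
Freya ∩ Kira: 13:30–16:30.
Freya ∩ Kira ∩ Alice: 13:30–14:00, 15:00–15:30, 16:00–16:30.
Restricted to 10:30–16:30: 13:30–14:00, 15:00–15:30, 16:00–16:30.
Total common minutes: 30 + 30 + 30 = 90.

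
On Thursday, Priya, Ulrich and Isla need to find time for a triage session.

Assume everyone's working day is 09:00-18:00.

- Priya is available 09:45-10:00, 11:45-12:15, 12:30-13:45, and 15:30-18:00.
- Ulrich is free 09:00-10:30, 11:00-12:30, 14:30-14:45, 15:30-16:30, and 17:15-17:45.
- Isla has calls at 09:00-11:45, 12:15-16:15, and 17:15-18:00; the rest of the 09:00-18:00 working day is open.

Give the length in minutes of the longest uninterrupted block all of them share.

Isla free within 09:00–18:00: 11:45–12:15, 16:15–17:15.
Priya ∩ Ulrich: 09:45–10:00, 11:45–12:15, 15:30–16:30, 17:15–17:45.
Priya ∩ Ulrich ∩ Isla: 11:45–12:15, 16:15–16:30.
Common window lengths: 30, 15 min; longest is 30.

30 minutes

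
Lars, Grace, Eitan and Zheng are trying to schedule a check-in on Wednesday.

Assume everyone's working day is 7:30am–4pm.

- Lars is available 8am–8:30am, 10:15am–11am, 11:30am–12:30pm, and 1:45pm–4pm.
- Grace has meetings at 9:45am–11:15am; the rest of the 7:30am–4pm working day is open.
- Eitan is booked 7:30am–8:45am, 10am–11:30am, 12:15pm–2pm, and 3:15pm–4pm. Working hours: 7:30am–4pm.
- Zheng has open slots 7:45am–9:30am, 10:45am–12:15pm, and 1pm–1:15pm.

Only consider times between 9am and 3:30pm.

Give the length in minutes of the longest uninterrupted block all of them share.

45 minutes

Grace free within 07:30–16:00: 07:30–09:45, 11:15–16:00.
Eitan free within 07:30–16:00: 08:45–10:00, 11:30–12:15, 14:00–15:15.
Lars ∩ Grace: 08:00–08:30, 11:30–12:30, 13:45–16:00.
Lars ∩ Grace ∩ Eitan: 11:30–12:15, 14:00–15:15.
Lars ∩ Grace ∩ Eitan ∩ Zheng: 11:30–12:15.
Restricted to 09:00–15:30: 11:30–12:15.
Single common window of 45 minutes.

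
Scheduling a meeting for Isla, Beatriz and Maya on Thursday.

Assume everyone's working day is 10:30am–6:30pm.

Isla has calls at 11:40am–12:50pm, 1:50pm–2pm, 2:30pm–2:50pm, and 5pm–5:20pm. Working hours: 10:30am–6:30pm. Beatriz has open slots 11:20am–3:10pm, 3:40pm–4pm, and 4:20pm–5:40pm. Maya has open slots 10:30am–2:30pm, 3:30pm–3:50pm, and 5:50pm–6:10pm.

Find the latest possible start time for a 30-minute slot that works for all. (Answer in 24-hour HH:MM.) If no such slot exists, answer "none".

Isla free within 10:30–18:30: 10:30–11:40, 12:50–13:50, 14:00–14:30, 14:50–17:00, 17:20–18:30.
Isla ∩ Beatriz: 11:20–11:40, 12:50–13:50, 14:00–14:30, 14:50–15:10, 15:40–16:00, 16:20–17:00, 17:20–17:40.
Isla ∩ Beatriz ∩ Maya: 11:20–11:40, 12:50–13:50, 14:00–14:30, 15:40–15:50.
Windows ≥ 30 min: 12:50–13:50, 14:00–14:30.
Latest start in the last window 14:00–14:30 is 14:30 − 30 min = 14:00.

14:00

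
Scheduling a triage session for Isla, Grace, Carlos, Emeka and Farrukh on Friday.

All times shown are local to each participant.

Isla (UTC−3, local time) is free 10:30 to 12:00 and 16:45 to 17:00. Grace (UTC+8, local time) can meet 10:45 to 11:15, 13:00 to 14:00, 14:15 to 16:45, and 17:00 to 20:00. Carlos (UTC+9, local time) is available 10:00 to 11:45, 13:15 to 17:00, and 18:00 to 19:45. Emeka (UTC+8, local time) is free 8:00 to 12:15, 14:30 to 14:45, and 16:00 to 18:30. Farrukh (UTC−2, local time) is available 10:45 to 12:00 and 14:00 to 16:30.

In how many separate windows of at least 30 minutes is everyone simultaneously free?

0

Isla → UTC: 13:30–15:00, 19:45–20:00.
Grace → UTC: 02:45–03:15, 05:00–06:00, 06:15–08:45, 09:00–12:00.
Carlos → UTC: 01:00–02:45, 04:15–08:00, 09:00–10:45.
Emeka → UTC: 00:00–04:15, 06:30–06:45, 08:00–10:30.
Farrukh → UTC: 12:45–14:00, 16:00–18:30.
Isla ∩ Grace: (none).
Isla ∩ Grace ∩ Carlos: (none).
Isla ∩ Grace ∩ Carlos ∩ Emeka: (none).
Isla ∩ Grace ∩ Carlos ∩ Emeka ∩ Farrukh: (none).
Windows ≥ 30 min: (none).
That's 0 windows.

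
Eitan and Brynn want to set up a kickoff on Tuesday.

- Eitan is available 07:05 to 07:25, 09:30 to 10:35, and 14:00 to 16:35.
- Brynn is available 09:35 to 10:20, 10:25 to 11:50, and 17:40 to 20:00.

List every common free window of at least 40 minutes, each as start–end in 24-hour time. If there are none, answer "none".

Eitan ∩ Brynn: 09:35–10:20, 10:25–10:35.
Windows ≥ 40 min: 09:35–10:20.

09:35–10:20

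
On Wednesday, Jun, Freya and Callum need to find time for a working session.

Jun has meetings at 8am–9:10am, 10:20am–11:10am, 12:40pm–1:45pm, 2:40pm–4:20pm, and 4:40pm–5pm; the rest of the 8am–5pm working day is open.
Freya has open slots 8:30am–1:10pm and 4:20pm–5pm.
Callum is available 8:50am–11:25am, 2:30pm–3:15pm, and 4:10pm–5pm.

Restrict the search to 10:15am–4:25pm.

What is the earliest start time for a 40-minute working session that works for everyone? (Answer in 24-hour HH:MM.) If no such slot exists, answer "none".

Jun free within 08:00–17:00: 09:10–10:20, 11:10–12:40, 13:45–14:40, 16:20–16:40.
Jun ∩ Freya: 09:10–10:20, 11:10–12:40, 16:20–16:40.
Jun ∩ Freya ∩ Callum: 09:10–10:20, 11:10–11:25, 16:20–16:40.
Restricted to 10:15–16:25: 10:15–10:20, 11:10–11:25, 16:20–16:25.
Windows ≥ 40 min: (none).

none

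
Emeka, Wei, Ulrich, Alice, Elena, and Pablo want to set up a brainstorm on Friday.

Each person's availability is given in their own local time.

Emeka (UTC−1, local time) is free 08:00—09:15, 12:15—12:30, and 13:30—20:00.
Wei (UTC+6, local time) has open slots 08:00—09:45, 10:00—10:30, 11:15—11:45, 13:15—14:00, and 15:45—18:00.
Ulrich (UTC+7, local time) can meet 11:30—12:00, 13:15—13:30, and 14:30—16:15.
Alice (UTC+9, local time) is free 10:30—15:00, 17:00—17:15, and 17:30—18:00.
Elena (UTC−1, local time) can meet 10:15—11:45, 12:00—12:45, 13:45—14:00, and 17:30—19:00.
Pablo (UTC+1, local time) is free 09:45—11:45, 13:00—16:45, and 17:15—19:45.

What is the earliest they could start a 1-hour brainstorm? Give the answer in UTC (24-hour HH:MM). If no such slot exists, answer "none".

none

Emeka → UTC: 09:00–10:15, 13:15–13:30, 14:30–21:00.
Wei → UTC: 02:00–03:45, 04:00–04:30, 05:15–05:45, 07:15–08:00, 09:45–12:00.
Ulrich → UTC: 04:30–05:00, 06:15–06:30, 07:30–09:15.
Alice → UTC: 01:30–06:00, 08:00–08:15, 08:30–09:00.
Elena → UTC: 11:15–12:45, 13:00–13:45, 14:45–15:00, 18:30–20:00.
Pablo → UTC: 08:45–10:45, 12:00–15:45, 16:15–18:45.
Emeka ∩ Wei: 09:45–10:15.
Emeka ∩ Wei ∩ Ulrich: (none).
Emeka ∩ Wei ∩ Ulrich ∩ Alice: (none).
Emeka ∩ Wei ∩ Ulrich ∩ Alice ∩ Elena: (none).
Emeka ∩ Wei ∩ Ulrich ∩ Alice ∩ Elena ∩ Pablo: (none).
Windows ≥ 60 min: (none).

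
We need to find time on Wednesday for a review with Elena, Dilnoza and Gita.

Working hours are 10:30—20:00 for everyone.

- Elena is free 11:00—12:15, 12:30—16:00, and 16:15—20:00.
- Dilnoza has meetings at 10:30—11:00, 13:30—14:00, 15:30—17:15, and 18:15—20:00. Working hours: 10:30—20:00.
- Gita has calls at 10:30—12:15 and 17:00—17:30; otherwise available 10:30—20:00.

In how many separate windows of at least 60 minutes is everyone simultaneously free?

Dilnoza free within 10:30–20:00: 11:00–13:30, 14:00–15:30, 17:15–18:15.
Gita free within 10:30–20:00: 12:15–17:00, 17:30–20:00.
Elena ∩ Dilnoza: 11:00–12:15, 12:30–13:30, 14:00–15:30, 17:15–18:15.
Elena ∩ Dilnoza ∩ Gita: 12:30–13:30, 14:00–15:30, 17:30–18:15.
Windows ≥ 60 min: 12:30–13:30, 14:00–15:30.
That's 2 windows.

2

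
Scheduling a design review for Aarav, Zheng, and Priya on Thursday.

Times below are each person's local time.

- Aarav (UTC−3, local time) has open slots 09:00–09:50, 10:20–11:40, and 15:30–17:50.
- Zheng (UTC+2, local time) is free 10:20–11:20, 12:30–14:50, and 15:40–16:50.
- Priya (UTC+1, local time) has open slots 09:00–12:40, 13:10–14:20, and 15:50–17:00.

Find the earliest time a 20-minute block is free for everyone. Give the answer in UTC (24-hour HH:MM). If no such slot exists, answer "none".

12:10

Aarav → UTC: 12:00–12:50, 13:20–14:40, 18:30–20:50.
Zheng → UTC: 08:20–09:20, 10:30–12:50, 13:40–14:50.
Priya → UTC: 08:00–11:40, 12:10–13:20, 14:50–16:00.
Aarav ∩ Zheng: 12:00–12:50, 13:40–14:40.
Aarav ∩ Zheng ∩ Priya: 12:10–12:50.
Windows ≥ 20 min: 12:10–12:50.
Earliest such window starts at 12:10.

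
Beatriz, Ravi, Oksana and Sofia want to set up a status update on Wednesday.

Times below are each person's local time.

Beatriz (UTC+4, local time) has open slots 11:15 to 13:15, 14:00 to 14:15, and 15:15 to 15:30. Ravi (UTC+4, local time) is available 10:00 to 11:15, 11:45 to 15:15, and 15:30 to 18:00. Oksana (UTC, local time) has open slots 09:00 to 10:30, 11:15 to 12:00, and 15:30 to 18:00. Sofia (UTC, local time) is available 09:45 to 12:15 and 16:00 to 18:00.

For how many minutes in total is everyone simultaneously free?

15 minutes

Beatriz → UTC: 07:15–09:15, 10:00–10:15, 11:15–11:30.
Ravi → UTC: 06:00–07:15, 07:45–11:15, 11:30–14:00.
Oksana → UTC: 09:00–10:30, 11:15–12:00, 15:30–18:00.
Sofia → UTC: 09:45–12:15, 16:00–18:00.
Beatriz ∩ Ravi: 07:45–09:15, 10:00–10:15.
Beatriz ∩ Ravi ∩ Oksana: 09:00–09:15, 10:00–10:15.
Beatriz ∩ Ravi ∩ Oksana ∩ Sofia: 10:00–10:15.
Total common minutes: 15.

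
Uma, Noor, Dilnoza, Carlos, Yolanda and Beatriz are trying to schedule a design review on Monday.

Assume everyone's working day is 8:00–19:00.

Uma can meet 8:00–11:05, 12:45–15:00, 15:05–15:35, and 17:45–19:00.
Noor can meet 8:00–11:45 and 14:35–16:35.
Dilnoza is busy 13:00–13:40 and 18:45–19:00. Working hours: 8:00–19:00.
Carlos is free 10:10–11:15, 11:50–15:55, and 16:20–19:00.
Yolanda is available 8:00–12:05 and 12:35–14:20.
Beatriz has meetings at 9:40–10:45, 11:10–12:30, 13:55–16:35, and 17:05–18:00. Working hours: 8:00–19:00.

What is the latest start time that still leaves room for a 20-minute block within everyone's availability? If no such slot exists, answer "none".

Dilnoza free within 08:00–19:00: 08:00–13:00, 13:40–18:45.
Beatriz free within 08:00–19:00: 08:00–09:40, 10:45–11:10, 12:30–13:55, 16:35–17:05, 18:00–19:00.
Uma ∩ Noor: 08:00–11:05, 14:35–15:00, 15:05–15:35.
Uma ∩ Noor ∩ Dilnoza: 08:00–11:05, 14:35–15:00, 15:05–15:35.
Uma ∩ Noor ∩ Dilnoza ∩ Carlos: 10:10–11:05, 14:35–15:00, 15:05–15:35.
Uma ∩ Noor ∩ Dilnoza ∩ Carlos ∩ Yolanda: 10:10–11:05.
Uma ∩ Noor ∩ Dilnoza ∩ Carlos ∩ Yolanda ∩ Beatriz: 10:45–11:05.
Windows ≥ 20 min: 10:45–11:05.
Latest start in the last window 10:45–11:05 is 11:05 − 20 min = 10:45.

10:45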